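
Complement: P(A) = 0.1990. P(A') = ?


P(not A) = 1 - 0.1990 = 0.8010

P(not A) = 0.8010


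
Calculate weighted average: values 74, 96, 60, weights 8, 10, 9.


Numerator = 74*8 + 96*10 + 60*9 = 2092
Denominator = 8 + 10 + 9 = 27
WM = 2092/27 = 77.4815

WM = 77.4815


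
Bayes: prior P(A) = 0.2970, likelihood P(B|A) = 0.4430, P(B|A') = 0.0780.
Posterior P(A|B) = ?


P(B) = P(B|A)*P(A) + P(B|A')*P(A')
= 0.4430*0.2970 + 0.0780*0.7030
= 0.131571 + 0.054834 = 0.186405
P(A|B) = 0.131571/0.186405 = 0.7058

P(A|B) = 0.7058


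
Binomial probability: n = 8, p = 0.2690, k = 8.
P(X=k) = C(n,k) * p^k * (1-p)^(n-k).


C(8,8) = 1
p^8 = 2.741689e-05
(1-p)^0 = 1.000000
P = 1 * 2.741689e-05 * 1.000000 = 2.7417e-05

P(X=8) = 2.7417e-05


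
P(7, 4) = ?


P(7,4) = 7!/3!
= 5040/6
= 840

P(7,4) = 840


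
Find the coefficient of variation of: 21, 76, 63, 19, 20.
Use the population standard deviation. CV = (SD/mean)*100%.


Mean = 39.8000
SD = 24.6041
CV = (24.6041/39.8000)*100 = 61.8193%

CV = 61.8193%


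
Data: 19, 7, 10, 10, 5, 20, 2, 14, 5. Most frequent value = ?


Frequencies: 2:1, 5:2, 7:1, 10:2, 14:1, 19:1, 20:1
Max frequency = 2
Mode = 5, 10

Mode = 5, 10


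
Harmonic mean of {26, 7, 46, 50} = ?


Sum of reciprocals = 1/26 + 1/7 + 1/46 + 1/50 = 0.223058
HM = 4/0.223058 = 17.9326

HM = 17.9326


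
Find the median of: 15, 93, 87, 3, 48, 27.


Sorted: 3, 15, 27, 48, 87, 93
n = 6 (even)
Middle values: 27 and 48
Median = (27+48)/2 = 37.5000

Median = 37.5000


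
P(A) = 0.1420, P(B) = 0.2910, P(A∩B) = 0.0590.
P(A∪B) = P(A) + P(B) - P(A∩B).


P(A∪B) = 0.1420 + 0.2910 - 0.0590
= 0.4330 - 0.0590
= 0.3740

P(A∪B) = 0.3740


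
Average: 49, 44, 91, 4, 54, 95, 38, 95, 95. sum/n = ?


Sum = 49 + 44 + 91 + 4 + 54 + 95 + 38 + 95 + 95 = 565
n = 9
Mean = 565/9 = 62.7778

Mean = 62.7778


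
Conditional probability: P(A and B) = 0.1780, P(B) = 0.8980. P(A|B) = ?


P(A|B) = 0.1780/0.8980 = 0.1982

P(A|B) = 0.1982


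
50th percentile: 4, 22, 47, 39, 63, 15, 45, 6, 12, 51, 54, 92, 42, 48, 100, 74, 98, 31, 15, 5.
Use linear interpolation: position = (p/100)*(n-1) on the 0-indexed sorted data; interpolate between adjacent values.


Sorted: 4, 5, 6, 12, 15, 15, 22, 31, 39, 42, 45, 47, 48, 51, 54, 63, 74, 92, 98, 100
n = 20
Index = 50/100 * 19 = 9.5000
Lower = data[9] = 42, Upper = data[10] = 45
P50 = 42 + 0.5000*(3) = 43.5000

P50 = 43.5000


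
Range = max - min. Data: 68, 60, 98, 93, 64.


Max = 98, Min = 60
Range = 98 - 60 = 38

Range = 38


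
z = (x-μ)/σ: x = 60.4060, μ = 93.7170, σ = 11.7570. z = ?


z = (60.4060 - 93.7170)/11.7570
= -33.3110/11.7570
= -2.8333

z = -2.8333


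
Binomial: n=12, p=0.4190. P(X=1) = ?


C(12,1) = 12
p^1 = 0.419000
(1-p)^11 = 0.002546
P = 12 * 0.419000 * 0.002546 = 0.0128

P(X=1) = 0.0128


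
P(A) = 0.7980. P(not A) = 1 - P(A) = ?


P(not A) = 1 - 0.7980 = 0.2020

P(not A) = 0.2020


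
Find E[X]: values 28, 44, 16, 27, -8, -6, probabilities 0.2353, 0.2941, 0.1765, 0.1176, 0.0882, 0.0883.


E[X] = 28*0.2353 + 44*0.2941 + 16*0.1765 + 27*0.1176 - 8*0.0882 - 6*0.0883
= 6.5884 + 12.9404 + 2.8240 + 3.1752 - 0.7056 - 0.5298
= 24.2926

E[X] = 24.2926


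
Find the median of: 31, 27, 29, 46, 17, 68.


Sorted: 17, 27, 29, 31, 46, 68
n = 6 (even)
Middle values: 29 and 31
Median = (29+31)/2 = 30.0000

Median = 30.0000


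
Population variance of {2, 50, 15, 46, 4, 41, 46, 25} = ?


Mean = 28.6250
Squared deviations: 708.8906, 456.8906, 185.6406, 301.8906, 606.3906, 153.1406, 301.8906, 13.1406
Sum = 2727.8750
Variance = 2727.8750/8 = 340.9844

Variance = 340.9844


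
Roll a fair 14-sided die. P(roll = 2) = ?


Favorable outcomes (roll = 2): 1
Total outcomes = 14
P = 1/14 = 0.0714

P = 0.0714


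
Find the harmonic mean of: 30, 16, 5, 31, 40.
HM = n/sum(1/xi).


Sum of reciprocals = 1/30 + 1/16 + 1/5 + 1/31 + 1/40 = 0.353091
HM = 5/0.353091 = 14.1606

HM = 14.1606


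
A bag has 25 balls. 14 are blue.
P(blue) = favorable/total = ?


P = 14/25 = 0.5600

P = 0.5600


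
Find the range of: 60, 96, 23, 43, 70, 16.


Max = 96, Min = 16
Range = 96 - 16 = 80

Range = 80


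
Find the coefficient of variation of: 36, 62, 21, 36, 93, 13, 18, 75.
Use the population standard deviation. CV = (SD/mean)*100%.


Mean = 44.2500
SD = 27.3393
CV = (27.3393/44.2500)*100 = 61.7837%

CV = 61.7837%


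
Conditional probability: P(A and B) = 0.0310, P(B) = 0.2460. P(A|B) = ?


P(A|B) = 0.0310/0.2460 = 0.1260

P(A|B) = 0.1260


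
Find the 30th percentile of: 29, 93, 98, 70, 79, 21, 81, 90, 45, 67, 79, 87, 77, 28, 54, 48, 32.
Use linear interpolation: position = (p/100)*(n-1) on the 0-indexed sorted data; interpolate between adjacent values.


Sorted: 21, 28, 29, 32, 45, 48, 54, 67, 70, 77, 79, 79, 81, 87, 90, 93, 98
n = 17
Index = 30/100 * 16 = 4.8000
Lower = data[4] = 45, Upper = data[5] = 48
P30 = 45 + 0.8000*(3) = 47.4000

P30 = 47.4000


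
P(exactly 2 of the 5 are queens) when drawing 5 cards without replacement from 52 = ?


Hypergeometric: P(X=2) = C(4,2)·C(48,3) / C(52,5)
= 6 × 17296 / 2598960
= 103776/2598960 = 0.0399

P = 0.0399


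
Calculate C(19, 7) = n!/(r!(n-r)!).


C(19,7) = 19!/(7! × 12!)
= 121645100408832000/(5040 × 479001600)
= 50388

C(19,7) = 50388


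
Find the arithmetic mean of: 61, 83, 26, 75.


Sum = 61 + 83 + 26 + 75 = 245
n = 4
Mean = 245/4 = 61.2500

Mean = 61.2500


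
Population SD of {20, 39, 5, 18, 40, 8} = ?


Mean = 21.6667
Variance = 186.2222
SD = sqrt(186.2222) = 13.6463

SD = 13.6463


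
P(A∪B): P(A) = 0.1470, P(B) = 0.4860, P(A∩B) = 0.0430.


P(A∪B) = 0.1470 + 0.4860 - 0.0430
= 0.6330 - 0.0430
= 0.5900

P(A∪B) = 0.5900


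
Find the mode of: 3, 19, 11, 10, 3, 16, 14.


Frequencies: 3:2, 10:1, 11:1, 14:1, 16:1, 19:1
Max frequency = 2
Mode = 3

Mode = 3


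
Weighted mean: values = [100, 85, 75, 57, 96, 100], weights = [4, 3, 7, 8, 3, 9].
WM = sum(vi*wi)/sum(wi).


Numerator = 100*4 + 85*3 + 75*7 + 57*8 + 96*3 + 100*9 = 2824
Denominator = 4 + 3 + 7 + 8 + 3 + 9 = 34
WM = 2824/34 = 83.0588

WM = 83.0588


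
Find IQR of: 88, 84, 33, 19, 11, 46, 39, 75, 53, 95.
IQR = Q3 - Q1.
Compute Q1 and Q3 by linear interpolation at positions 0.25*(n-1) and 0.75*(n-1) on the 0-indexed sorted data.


Sorted: 11, 19, 33, 39, 46, 53, 75, 84, 88, 95
Q1 (25th %ile) = 34.5000
Q3 (75th %ile) = 81.7500
IQR = 81.7500 - 34.5000 = 47.2500

IQR = 47.2500


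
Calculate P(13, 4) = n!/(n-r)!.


P(13,4) = 13!/9!
= 6227020800/362880
= 17160

P(13,4) = 17160


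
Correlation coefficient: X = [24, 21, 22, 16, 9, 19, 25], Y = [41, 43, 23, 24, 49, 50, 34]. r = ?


Mean X = 19.4286, Mean Y = 37.7143
SD X = 5.095016, SD Y = 10.249938
Cov = -15.877551
r = -15.877551/(5.095016*10.249938) = -0.3040

r = -0.3040


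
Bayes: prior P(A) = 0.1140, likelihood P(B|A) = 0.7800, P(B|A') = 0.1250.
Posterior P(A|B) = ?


P(B) = P(B|A)*P(A) + P(B|A')*P(A')
= 0.7800*0.1140 + 0.1250*0.8860
= 0.088920 + 0.110750 = 0.199670
P(A|B) = 0.088920/0.199670 = 0.4453

P(A|B) = 0.4453


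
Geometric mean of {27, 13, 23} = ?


Product = 27 × 13 × 23 = 8073
GM = 8073^(1/3) = 20.0606

GM = 20.0606


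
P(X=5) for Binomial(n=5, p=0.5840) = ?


C(5,5) = 1
p^5 = 0.067930
(1-p)^0 = 1.000000
P = 1 * 0.067930 * 1.000000 = 0.0679

P(X=5) = 0.0679


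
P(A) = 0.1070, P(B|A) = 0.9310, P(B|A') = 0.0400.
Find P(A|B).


P(B) = P(B|A)*P(A) + P(B|A')*P(A')
= 0.9310*0.1070 + 0.0400*0.8930
= 0.099617 + 0.035720 = 0.135337
P(A|B) = 0.099617/0.135337 = 0.7361

P(A|B) = 0.7361


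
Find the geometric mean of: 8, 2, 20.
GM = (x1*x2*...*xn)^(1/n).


Product = 8 × 2 × 20 = 320
GM = 320^(1/3) = 6.8399

GM = 6.8399


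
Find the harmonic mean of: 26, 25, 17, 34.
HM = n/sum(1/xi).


Sum of reciprocals = 1/26 + 1/25 + 1/17 + 1/34 = 0.166697
HM = 4/0.166697 = 23.9957

HM = 23.9957


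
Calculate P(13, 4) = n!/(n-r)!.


P(13,4) = 13!/9!
= 6227020800/362880
= 17160

P(13,4) = 17160


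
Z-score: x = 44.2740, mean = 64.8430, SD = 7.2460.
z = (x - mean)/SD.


z = (44.2740 - 64.8430)/7.2460
= -20.5690/7.2460
= -2.8387

z = -2.8387


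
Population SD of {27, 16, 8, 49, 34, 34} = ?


Mean = 28.0000
Variance = 176.3333
SD = sqrt(176.3333) = 13.2791

SD = 13.2791


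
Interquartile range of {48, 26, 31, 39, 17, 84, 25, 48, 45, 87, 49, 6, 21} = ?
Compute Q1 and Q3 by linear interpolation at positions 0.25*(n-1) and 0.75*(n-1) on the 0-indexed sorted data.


Sorted: 6, 17, 21, 25, 26, 31, 39, 45, 48, 48, 49, 84, 87
Q1 (25th %ile) = 25.0000
Q3 (75th %ile) = 48.0000
IQR = 48.0000 - 25.0000 = 23.0000

IQR = 23.0000


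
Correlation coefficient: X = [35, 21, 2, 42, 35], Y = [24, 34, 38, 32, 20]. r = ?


Mean X = 27.0000, Mean Y = 29.6000
SD X = 14.240786, SD Y = 6.621178
Cov = -64.400000
r = -64.400000/(14.240786*6.621178) = -0.6830

r = -0.6830


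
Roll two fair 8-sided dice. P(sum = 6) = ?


Total outcomes = 8×8 = 64
Favorable (sum = 6): 5
P = 5/64 = 0.0781

P = 0.0781


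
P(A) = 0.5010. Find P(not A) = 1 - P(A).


P(not A) = 1 - 0.5010 = 0.4990

P(not A) = 0.4990


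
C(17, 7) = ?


C(17,7) = 17!/(7! × 10!)
= 355687428096000/(5040 × 3628800)
= 19448

C(17,7) = 19448


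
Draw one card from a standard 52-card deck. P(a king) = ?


4 kings in 52 cards
P = 4/52 = 0.0769

P = 0.0769


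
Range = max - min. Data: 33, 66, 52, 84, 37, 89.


Max = 89, Min = 33
Range = 89 - 33 = 56

Range = 56


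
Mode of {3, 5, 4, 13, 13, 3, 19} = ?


Frequencies: 3:2, 4:1, 5:1, 13:2, 19:1
Max frequency = 2
Mode = 3, 13

Mode = 3, 13


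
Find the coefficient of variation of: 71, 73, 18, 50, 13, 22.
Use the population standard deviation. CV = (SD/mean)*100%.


Mean = 41.1667
SD = 24.7616
CV = (24.7616/41.1667)*100 = 60.1497%

CV = 60.1497%


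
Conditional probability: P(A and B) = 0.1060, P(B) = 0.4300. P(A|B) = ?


P(A|B) = 0.1060/0.4300 = 0.2465

P(A|B) = 0.2465


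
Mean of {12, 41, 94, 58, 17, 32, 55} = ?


Sum = 12 + 41 + 94 + 58 + 17 + 32 + 55 = 309
n = 7
Mean = 309/7 = 44.1429

Mean = 44.1429


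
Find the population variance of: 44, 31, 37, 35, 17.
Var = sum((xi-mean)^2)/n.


Mean = 32.8000
Squared deviations: 125.4400, 3.2400, 17.6400, 4.8400, 249.6400
Sum = 400.8000
Variance = 400.8000/5 = 80.1600

Variance = 80.1600


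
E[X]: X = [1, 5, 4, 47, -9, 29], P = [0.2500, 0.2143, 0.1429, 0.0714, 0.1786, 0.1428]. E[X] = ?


E[X] = 1*0.2500 + 5*0.2143 + 4*0.1429 + 47*0.0714 - 9*0.1786 + 29*0.1428
= 0.2500 + 1.0715 + 0.5716 + 3.3558 - 1.6074 + 4.1412
= 7.7827

E[X] = 7.7827


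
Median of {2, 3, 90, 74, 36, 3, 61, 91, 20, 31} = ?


Sorted: 2, 3, 3, 20, 31, 36, 61, 74, 90, 91
n = 10 (even)
Middle values: 31 and 36
Median = (31+36)/2 = 33.5000

Median = 33.5000


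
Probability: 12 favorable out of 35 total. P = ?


P = 12/35 = 0.3429

P = 0.3429


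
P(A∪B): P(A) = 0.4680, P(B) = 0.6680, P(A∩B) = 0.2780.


P(A∪B) = 0.4680 + 0.6680 - 0.2780
= 1.1360 - 0.2780
= 0.8580

P(A∪B) = 0.8580


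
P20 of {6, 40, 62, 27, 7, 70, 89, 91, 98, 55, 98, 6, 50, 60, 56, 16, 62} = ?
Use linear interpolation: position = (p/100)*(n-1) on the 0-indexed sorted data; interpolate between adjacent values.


Sorted: 6, 6, 7, 16, 27, 40, 50, 55, 56, 60, 62, 62, 70, 89, 91, 98, 98
n = 17
Index = 20/100 * 16 = 3.2000
Lower = data[3] = 16, Upper = data[4] = 27
P20 = 16 + 0.2000*(11) = 18.2000

P20 = 18.2000


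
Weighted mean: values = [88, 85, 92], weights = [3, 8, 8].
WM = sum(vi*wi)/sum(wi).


Numerator = 88*3 + 85*8 + 92*8 = 1680
Denominator = 3 + 8 + 8 = 19
WM = 1680/19 = 88.4211

WM = 88.4211


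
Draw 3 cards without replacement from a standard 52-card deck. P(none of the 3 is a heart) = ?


P(no hearts) = (39/52) × (38/51) × (37/50)
= 0.4135

P = 0.4135


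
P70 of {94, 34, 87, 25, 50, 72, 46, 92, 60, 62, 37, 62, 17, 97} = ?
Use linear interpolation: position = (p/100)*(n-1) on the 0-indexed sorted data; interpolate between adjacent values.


Sorted: 17, 25, 34, 37, 46, 50, 60, 62, 62, 72, 87, 92, 94, 97
n = 14
Index = 70/100 * 13 = 9.1000
Lower = data[9] = 72, Upper = data[10] = 87
P70 = 72 + 0.1000*(15) = 73.5000

P70 = 73.5000


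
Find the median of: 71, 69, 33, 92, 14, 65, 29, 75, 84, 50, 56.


Sorted: 14, 29, 33, 50, 56, 65, 69, 71, 75, 84, 92
n = 11 (odd)
Middle value = 65

Median = 65


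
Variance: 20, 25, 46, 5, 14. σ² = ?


Mean = 22.0000
Squared deviations: 4.0000, 9.0000, 576.0000, 289.0000, 64.0000
Sum = 942.0000
Variance = 942.0000/5 = 188.4000

Variance = 188.4000


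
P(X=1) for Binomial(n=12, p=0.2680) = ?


C(12,1) = 12
p^1 = 0.268000
(1-p)^11 = 0.032331
P = 12 * 0.268000 * 0.032331 = 0.1040

P(X=1) = 0.1040


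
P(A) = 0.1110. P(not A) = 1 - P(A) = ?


P(not A) = 1 - 0.1110 = 0.8890

P(not A) = 0.8890


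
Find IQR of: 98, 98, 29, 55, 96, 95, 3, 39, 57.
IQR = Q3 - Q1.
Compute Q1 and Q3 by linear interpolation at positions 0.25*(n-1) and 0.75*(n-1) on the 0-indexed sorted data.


Sorted: 3, 29, 39, 55, 57, 95, 96, 98, 98
Q1 (25th %ile) = 39.0000
Q3 (75th %ile) = 96.0000
IQR = 96.0000 - 39.0000 = 57.0000

IQR = 57.0000


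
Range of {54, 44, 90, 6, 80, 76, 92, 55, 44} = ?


Max = 92, Min = 6
Range = 92 - 6 = 86

Range = 86


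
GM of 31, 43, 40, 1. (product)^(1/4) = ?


Product = 31 × 43 × 40 × 1 = 53320
GM = 53320^(1/4) = 15.1958

GM = 15.1958


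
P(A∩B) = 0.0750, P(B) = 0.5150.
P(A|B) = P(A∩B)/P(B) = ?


P(A|B) = 0.0750/0.5150 = 0.1456

P(A|B) = 0.1456


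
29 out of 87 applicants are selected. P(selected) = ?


P = 29/87 = 0.3333

P = 0.3333


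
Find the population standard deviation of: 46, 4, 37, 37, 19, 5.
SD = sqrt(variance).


Mean = 24.6667
Variance = 267.5556
SD = sqrt(267.5556) = 16.3571

SD = 16.3571


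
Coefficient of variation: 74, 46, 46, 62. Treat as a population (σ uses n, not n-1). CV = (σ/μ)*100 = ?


Mean = 57.0000
SD = 11.7898
CV = (11.7898/57.0000)*100 = 20.6839%

CV = 20.6839%


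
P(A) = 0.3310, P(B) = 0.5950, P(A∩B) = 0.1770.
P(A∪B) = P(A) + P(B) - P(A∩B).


P(A∪B) = 0.3310 + 0.5950 - 0.1770
= 0.9260 - 0.1770
= 0.7490

P(A∪B) = 0.7490


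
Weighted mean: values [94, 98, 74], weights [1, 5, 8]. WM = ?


Numerator = 94*1 + 98*5 + 74*8 = 1176
Denominator = 1 + 5 + 8 = 14
WM = 1176/14 = 84.0000

WM = 84.0000


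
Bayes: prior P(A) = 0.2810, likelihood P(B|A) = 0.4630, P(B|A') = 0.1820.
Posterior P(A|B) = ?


P(B) = P(B|A)*P(A) + P(B|A')*P(A')
= 0.4630*0.2810 + 0.1820*0.7190
= 0.130103 + 0.130858 = 0.260961
P(A|B) = 0.130103/0.260961 = 0.4986

P(A|B) = 0.4986


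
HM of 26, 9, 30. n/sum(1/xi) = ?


Sum of reciprocals = 1/26 + 1/9 + 1/30 = 0.182906
HM = 3/0.182906 = 16.4019

HM = 16.4019


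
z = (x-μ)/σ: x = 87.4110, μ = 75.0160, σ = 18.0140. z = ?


z = (87.4110 - 75.0160)/18.0140
= 12.3950/18.0140
= 0.6881

z = 0.6881


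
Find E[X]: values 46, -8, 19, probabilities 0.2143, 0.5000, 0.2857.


E[X] = 46*0.2143 - 8*0.5000 + 19*0.2857
= 9.8578 - 4.0000 + 5.4283
= 11.2861

E[X] = 11.2861


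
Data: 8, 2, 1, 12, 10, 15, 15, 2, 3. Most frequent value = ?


Frequencies: 1:1, 2:2, 3:1, 8:1, 10:1, 12:1, 15:2
Max frequency = 2
Mode = 2, 15

Mode = 2, 15


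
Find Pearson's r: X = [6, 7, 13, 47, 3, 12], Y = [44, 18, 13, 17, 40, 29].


Mean X = 14.6667, Mean Y = 26.8333
SD X = 14.862331, SD Y = 11.823940
Cov = -89.222222
r = -89.222222/(14.862331*11.823940) = -0.5077

r = -0.5077


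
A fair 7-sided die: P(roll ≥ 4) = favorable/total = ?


Favorable outcomes (roll ≥ 4): 4
Total outcomes = 7
P = 4/7 = 0.5714

P = 0.5714


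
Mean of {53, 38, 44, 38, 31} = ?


Sum = 53 + 38 + 44 + 38 + 31 = 204
n = 5
Mean = 204/5 = 40.8000

Mean = 40.8000


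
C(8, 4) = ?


C(8,4) = 8!/(4! × 4!)
= 40320/(24 × 24)
= 70

C(8,4) = 70


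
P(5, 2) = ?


P(5,2) = 5!/3!
= 120/6
= 20

P(5,2) = 20


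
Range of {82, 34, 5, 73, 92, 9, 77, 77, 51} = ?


Max = 92, Min = 5
Range = 92 - 5 = 87

Range = 87


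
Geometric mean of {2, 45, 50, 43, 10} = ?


Product = 2 × 45 × 50 × 43 × 10 = 1935000
GM = 1935000^(1/5) = 18.0857

GM = 18.0857


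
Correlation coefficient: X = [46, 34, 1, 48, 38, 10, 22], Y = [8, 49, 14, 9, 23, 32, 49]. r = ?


Mean X = 28.4286, Mean Y = 26.2857
SD X = 16.680674, SD Y = 16.298241
Cov = -68.408163
r = -68.408163/(16.680674*16.298241) = -0.2516

r = -0.2516


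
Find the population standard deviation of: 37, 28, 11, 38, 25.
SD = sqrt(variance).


Mean = 27.8000
Variance = 95.7600
SD = sqrt(95.7600) = 9.7857

SD = 9.7857


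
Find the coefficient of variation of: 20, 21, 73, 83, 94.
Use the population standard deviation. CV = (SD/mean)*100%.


Mean = 58.2000
SD = 31.4922
CV = (31.4922/58.2000)*100 = 54.1103%

CV = 54.1103%


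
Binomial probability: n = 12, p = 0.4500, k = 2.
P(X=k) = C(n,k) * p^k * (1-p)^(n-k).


C(12,2) = 66
p^2 = 0.202500
(1-p)^10 = 0.002533
P = 66 * 0.202500 * 0.002533 = 0.0339

P(X=2) = 0.0339


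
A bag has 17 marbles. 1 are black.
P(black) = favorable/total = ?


P = 1/17 = 0.0588

P = 0.0588


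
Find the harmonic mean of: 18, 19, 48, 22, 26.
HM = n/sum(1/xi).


Sum of reciprocals = 1/18 + 1/19 + 1/48 + 1/22 + 1/26 = 0.212937
HM = 5/0.212937 = 23.4812

HM = 23.4812


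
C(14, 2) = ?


C(14,2) = 14!/(2! × 12!)
= 87178291200/(2 × 479001600)
= 91

C(14,2) = 91


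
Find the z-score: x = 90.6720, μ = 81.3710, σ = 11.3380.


z = (90.6720 - 81.3710)/11.3380
= 9.3010/11.3380
= 0.8203

z = 0.8203


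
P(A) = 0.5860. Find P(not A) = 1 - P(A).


P(not A) = 1 - 0.5860 = 0.4140

P(not A) = 0.4140


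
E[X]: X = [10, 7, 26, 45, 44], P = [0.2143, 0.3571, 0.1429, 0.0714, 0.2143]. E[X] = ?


E[X] = 10*0.2143 + 7*0.3571 + 26*0.1429 + 45*0.0714 + 44*0.2143
= 2.1430 + 2.4997 + 3.7154 + 3.2130 + 9.4292
= 21.0003

E[X] = 21.0003


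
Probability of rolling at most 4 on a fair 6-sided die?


Favorable outcomes (roll ≤ 4): 4
Total outcomes = 6
P = 4/6 = 0.6667

P = 0.6667


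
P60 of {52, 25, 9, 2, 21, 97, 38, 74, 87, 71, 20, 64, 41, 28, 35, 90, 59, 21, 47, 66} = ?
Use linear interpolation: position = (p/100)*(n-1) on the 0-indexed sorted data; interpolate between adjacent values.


Sorted: 2, 9, 20, 21, 21, 25, 28, 35, 38, 41, 47, 52, 59, 64, 66, 71, 74, 87, 90, 97
n = 20
Index = 60/100 * 19 = 11.4000
Lower = data[11] = 52, Upper = data[12] = 59
P60 = 52 + 0.4000*(7) = 54.8000

P60 = 54.8000


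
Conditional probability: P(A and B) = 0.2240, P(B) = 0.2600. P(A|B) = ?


P(A|B) = 0.2240/0.2600 = 0.8615

P(A|B) = 0.8615


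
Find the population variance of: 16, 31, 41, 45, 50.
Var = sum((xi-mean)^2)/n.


Mean = 36.6000
Squared deviations: 424.3600, 31.3600, 19.3600, 70.5600, 179.5600
Sum = 725.2000
Variance = 725.2000/5 = 145.0400

Variance = 145.0400


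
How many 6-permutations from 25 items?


P(25,6) = 25!/19!
= 15511210043330985984000000/121645100408832000
= 127512000

P(25,6) = 127512000


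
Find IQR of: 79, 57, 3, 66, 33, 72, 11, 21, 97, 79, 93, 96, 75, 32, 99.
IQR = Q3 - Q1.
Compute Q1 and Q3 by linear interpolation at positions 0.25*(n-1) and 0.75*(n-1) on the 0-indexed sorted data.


Sorted: 3, 11, 21, 32, 33, 57, 66, 72, 75, 79, 79, 93, 96, 97, 99
Q1 (25th %ile) = 32.5000
Q3 (75th %ile) = 86.0000
IQR = 86.0000 - 32.5000 = 53.5000

IQR = 53.5000


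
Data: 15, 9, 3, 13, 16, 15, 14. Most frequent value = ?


Frequencies: 3:1, 9:1, 13:1, 14:1, 15:2, 16:1
Max frequency = 2
Mode = 15

Mode = 15


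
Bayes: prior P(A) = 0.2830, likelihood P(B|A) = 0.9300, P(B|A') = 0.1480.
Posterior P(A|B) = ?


P(B) = P(B|A)*P(A) + P(B|A')*P(A')
= 0.9300*0.2830 + 0.1480*0.7170
= 0.263190 + 0.106116 = 0.369306
P(A|B) = 0.263190/0.369306 = 0.7127

P(A|B) = 0.7127


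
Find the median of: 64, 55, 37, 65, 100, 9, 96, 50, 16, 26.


Sorted: 9, 16, 26, 37, 50, 55, 64, 65, 96, 100
n = 10 (even)
Middle values: 50 and 55
Median = (50+55)/2 = 52.5000

Median = 52.5000


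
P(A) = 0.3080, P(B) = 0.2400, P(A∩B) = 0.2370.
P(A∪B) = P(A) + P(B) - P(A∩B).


P(A∪B) = 0.3080 + 0.2400 - 0.2370
= 0.5480 - 0.2370
= 0.3110

P(A∪B) = 0.3110


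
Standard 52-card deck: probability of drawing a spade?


13 spades in 52 cards
P = 13/52 = 0.2500

P = 0.2500


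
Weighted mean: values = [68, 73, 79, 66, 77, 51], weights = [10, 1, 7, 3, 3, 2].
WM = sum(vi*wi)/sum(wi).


Numerator = 68*10 + 73*1 + 79*7 + 66*3 + 77*3 + 51*2 = 1837
Denominator = 10 + 1 + 7 + 3 + 3 + 2 = 26
WM = 1837/26 = 70.6538

WM = 70.6538


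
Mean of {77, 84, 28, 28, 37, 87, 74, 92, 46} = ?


Sum = 77 + 84 + 28 + 28 + 37 + 87 + 74 + 92 + 46 = 553
n = 9
Mean = 553/9 = 61.4444

Mean = 61.4444


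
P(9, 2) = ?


P(9,2) = 9!/7!
= 362880/5040
= 72

P(9,2) = 72


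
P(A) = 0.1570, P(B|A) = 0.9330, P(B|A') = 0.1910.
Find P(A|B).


P(B) = P(B|A)*P(A) + P(B|A')*P(A')
= 0.9330*0.1570 + 0.1910*0.8430
= 0.146481 + 0.161013 = 0.307494
P(A|B) = 0.146481/0.307494 = 0.4764

P(A|B) = 0.4764


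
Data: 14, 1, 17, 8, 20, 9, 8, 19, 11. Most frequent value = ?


Frequencies: 1:1, 8:2, 9:1, 11:1, 14:1, 17:1, 19:1, 20:1
Max frequency = 2
Mode = 8

Mode = 8


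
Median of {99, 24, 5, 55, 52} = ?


Sorted: 5, 24, 52, 55, 99
n = 5 (odd)
Middle value = 52

Median = 52


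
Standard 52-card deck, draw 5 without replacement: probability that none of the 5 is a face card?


P(no face cards) = (40/52) × (39/51) × (38/50) × (37/49) × (36/48)
= 0.2532

P = 0.2532


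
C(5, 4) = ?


C(5,4) = 5!/(4! × 1!)
= 120/(24 × 1)
= 5

C(5,4) = 5


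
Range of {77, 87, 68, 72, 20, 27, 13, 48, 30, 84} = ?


Max = 87, Min = 13
Range = 87 - 13 = 74

Range = 74


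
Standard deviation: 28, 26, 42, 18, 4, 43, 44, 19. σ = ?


Mean = 28.0000
Variance = 179.7500
SD = sqrt(179.7500) = 13.4071

SD = 13.4071


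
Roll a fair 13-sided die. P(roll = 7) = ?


Favorable outcomes (roll = 7): 1
Total outcomes = 13
P = 1/13 = 0.0769

P = 0.0769


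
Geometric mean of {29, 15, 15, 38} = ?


Product = 29 × 15 × 15 × 38 = 247950
GM = 247950^(1/4) = 22.3147

GM = 22.3147


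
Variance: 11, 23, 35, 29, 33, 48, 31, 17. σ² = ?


Mean = 28.3750
Squared deviations: 301.8906, 28.8906, 43.8906, 0.3906, 21.3906, 385.1406, 6.8906, 129.3906
Sum = 917.8750
Variance = 917.8750/8 = 114.7344

Variance = 114.7344


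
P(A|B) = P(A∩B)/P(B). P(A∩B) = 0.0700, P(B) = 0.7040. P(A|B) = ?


P(A|B) = 0.0700/0.7040 = 0.0994

P(A|B) = 0.0994


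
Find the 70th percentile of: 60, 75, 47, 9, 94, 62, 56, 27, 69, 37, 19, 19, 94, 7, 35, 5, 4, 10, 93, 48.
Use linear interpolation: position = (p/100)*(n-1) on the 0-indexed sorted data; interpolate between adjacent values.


Sorted: 4, 5, 7, 9, 10, 19, 19, 27, 35, 37, 47, 48, 56, 60, 62, 69, 75, 93, 94, 94
n = 20
Index = 70/100 * 19 = 13.3000
Lower = data[13] = 60, Upper = data[14] = 62
P70 = 60 + 0.3000*(2) = 60.6000

P70 = 60.6000


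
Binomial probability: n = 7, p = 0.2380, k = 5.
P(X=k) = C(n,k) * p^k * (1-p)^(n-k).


C(7,5) = 21
p^5 = 0.000764
(1-p)^2 = 0.580644
P = 21 * 0.000764 * 0.580644 = 0.0093

P(X=5) = 0.0093


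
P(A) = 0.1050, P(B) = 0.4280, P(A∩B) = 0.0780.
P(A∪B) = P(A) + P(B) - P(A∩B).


P(A∪B) = 0.1050 + 0.4280 - 0.0780
= 0.5330 - 0.0780
= 0.4550

P(A∪B) = 0.4550


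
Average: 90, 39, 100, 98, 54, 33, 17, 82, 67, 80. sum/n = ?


Sum = 90 + 39 + 100 + 98 + 54 + 33 + 17 + 82 + 67 + 80 = 660
n = 10
Mean = 660/10 = 66.0000

Mean = 66.0000


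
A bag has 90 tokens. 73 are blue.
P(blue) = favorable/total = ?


P = 73/90 = 0.8111

P = 0.8111


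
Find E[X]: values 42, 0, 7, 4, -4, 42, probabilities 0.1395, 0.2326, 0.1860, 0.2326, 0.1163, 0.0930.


E[X] = 42*0.1395 + 0*0.2326 + 7*0.1860 + 4*0.2326 - 4*0.1163 + 42*0.0930
= 5.8590 + 0 + 1.3020 + 0.9304 - 0.4652 + 3.9060
= 11.5322

E[X] = 11.5322


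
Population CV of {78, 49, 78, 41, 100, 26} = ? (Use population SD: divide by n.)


Mean = 62.0000
SD = 25.3706
CV = (25.3706/62.0000)*100 = 40.9203%

CV = 40.9203%


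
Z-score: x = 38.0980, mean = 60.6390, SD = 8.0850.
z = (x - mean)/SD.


z = (38.0980 - 60.6390)/8.0850
= -22.5410/8.0850
= -2.7880

z = -2.7880


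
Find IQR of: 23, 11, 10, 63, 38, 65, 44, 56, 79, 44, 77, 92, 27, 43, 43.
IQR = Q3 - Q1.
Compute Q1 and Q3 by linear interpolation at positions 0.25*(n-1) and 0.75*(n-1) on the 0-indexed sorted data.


Sorted: 10, 11, 23, 27, 38, 43, 43, 44, 44, 56, 63, 65, 77, 79, 92
Q1 (25th %ile) = 32.5000
Q3 (75th %ile) = 64.0000
IQR = 64.0000 - 32.5000 = 31.5000

IQR = 31.5000


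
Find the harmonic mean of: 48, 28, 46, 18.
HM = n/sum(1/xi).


Sum of reciprocals = 1/48 + 1/28 + 1/46 + 1/18 = 0.133842
HM = 4/0.133842 = 29.8859

HM = 29.8859


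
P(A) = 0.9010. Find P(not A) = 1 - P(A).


P(not A) = 1 - 0.9010 = 0.0990

P(not A) = 0.0990


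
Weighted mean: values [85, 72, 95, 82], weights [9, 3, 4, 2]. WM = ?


Numerator = 85*9 + 72*3 + 95*4 + 82*2 = 1525
Denominator = 9 + 3 + 4 + 2 = 18
WM = 1525/18 = 84.7222

WM = 84.7222


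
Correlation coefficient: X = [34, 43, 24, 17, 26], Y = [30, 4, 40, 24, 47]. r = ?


Mean X = 28.8000, Mean Y = 29.0000
SD X = 8.930845, SD Y = 14.805404
Cov = -78.800000
r = -78.800000/(8.930845*14.805404) = -0.5960

r = -0.5960


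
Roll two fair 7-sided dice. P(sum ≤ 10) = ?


Total outcomes = 7×7 = 49
Favorable (sum ≤ 10): 39
P = 39/49 = 0.7959

P = 0.7959


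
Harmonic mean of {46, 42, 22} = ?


Sum of reciprocals = 1/46 + 1/42 + 1/22 = 0.091003
HM = 3/0.091003 = 32.9659

HM = 32.9659


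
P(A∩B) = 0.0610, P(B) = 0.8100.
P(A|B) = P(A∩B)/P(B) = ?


P(A|B) = 0.0610/0.8100 = 0.0753

P(A|B) = 0.0753


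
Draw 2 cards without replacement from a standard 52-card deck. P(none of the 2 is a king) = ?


P(no kings) = (48/52) × (47/51)
= 0.8507

P = 0.8507


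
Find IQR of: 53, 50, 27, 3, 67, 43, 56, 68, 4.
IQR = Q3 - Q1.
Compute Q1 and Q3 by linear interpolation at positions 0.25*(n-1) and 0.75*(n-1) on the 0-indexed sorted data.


Sorted: 3, 4, 27, 43, 50, 53, 56, 67, 68
Q1 (25th %ile) = 27.0000
Q3 (75th %ile) = 56.0000
IQR = 56.0000 - 27.0000 = 29.0000

IQR = 29.0000


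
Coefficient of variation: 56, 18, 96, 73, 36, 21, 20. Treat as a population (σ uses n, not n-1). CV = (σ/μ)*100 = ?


Mean = 45.7143
SD = 28.0648
CV = (28.0648/45.7143)*100 = 61.3917%

CV = 61.3917%


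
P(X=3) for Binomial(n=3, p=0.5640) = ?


C(3,3) = 1
p^3 = 0.179406
(1-p)^0 = 1.000000
P = 1 * 0.179406 * 1.000000 = 0.1794

P(X=3) = 0.1794


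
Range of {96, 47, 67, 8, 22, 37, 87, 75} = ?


Max = 96, Min = 8
Range = 96 - 8 = 88

Range = 88


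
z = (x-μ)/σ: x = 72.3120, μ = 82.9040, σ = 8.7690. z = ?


z = (72.3120 - 82.9040)/8.7690
= -10.5920/8.7690
= -1.2079

z = -1.2079


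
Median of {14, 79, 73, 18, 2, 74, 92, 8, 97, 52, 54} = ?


Sorted: 2, 8, 14, 18, 52, 54, 73, 74, 79, 92, 97
n = 11 (odd)
Middle value = 54

Median = 54


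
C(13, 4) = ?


C(13,4) = 13!/(4! × 9!)
= 6227020800/(24 × 362880)
= 715

C(13,4) = 715


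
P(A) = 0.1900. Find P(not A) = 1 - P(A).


P(not A) = 1 - 0.1900 = 0.8100

P(not A) = 0.8100


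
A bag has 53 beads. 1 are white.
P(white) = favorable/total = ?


P = 1/53 = 0.0189

P = 0.0189


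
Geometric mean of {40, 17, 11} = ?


Product = 40 × 17 × 11 = 7480
GM = 7480^(1/3) = 19.5569

GM = 19.5569


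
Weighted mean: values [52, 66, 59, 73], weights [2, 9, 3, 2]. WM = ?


Numerator = 52*2 + 66*9 + 59*3 + 73*2 = 1021
Denominator = 2 + 9 + 3 + 2 = 16
WM = 1021/16 = 63.8125

WM = 63.8125


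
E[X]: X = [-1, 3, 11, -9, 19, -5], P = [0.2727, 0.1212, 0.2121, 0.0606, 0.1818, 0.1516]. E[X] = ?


E[X] = -1*0.2727 + 3*0.1212 + 11*0.2121 - 9*0.0606 + 19*0.1818 - 5*0.1516
= -0.2727 + 0.3636 + 2.3331 - 0.5454 + 3.4542 - 0.7580
= 4.5748

E[X] = 4.5748


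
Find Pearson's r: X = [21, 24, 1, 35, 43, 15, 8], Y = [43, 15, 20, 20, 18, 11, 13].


Mean X = 21.0000, Mean Y = 20.0000
SD X = 13.596218, SD Y = 9.913915
Cov = 12.285714
r = 12.285714/(13.596218*9.913915) = 0.0911

r = 0.0911


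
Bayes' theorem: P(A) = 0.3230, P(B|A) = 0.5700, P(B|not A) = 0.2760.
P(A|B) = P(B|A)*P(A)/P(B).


P(B) = P(B|A)*P(A) + P(B|A')*P(A')
= 0.5700*0.3230 + 0.2760*0.6770
= 0.184110 + 0.186852 = 0.370962
P(A|B) = 0.184110/0.370962 = 0.4963

P(A|B) = 0.4963


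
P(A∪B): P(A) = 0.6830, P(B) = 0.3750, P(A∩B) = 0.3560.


P(A∪B) = 0.6830 + 0.3750 - 0.3560
= 1.0580 - 0.3560
= 0.7020

P(A∪B) = 0.7020


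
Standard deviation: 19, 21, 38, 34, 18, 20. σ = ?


Mean = 25.0000
Variance = 62.6667
SD = sqrt(62.6667) = 7.9162

SD = 7.9162


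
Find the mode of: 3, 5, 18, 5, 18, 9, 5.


Frequencies: 3:1, 5:3, 9:1, 18:2
Max frequency = 3
Mode = 5

Mode = 5


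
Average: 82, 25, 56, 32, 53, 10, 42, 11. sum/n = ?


Sum = 82 + 25 + 56 + 32 + 53 + 10 + 42 + 11 = 311
n = 8
Mean = 311/8 = 38.8750

Mean = 38.8750


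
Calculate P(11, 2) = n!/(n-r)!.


P(11,2) = 11!/9!
= 39916800/362880
= 110

P(11,2) = 110


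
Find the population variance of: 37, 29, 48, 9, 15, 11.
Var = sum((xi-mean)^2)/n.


Mean = 24.8333
Squared deviations: 148.0278, 17.3611, 536.6944, 250.6944, 96.6944, 191.3611
Sum = 1240.8333
Variance = 1240.8333/6 = 206.8056

Variance = 206.8056


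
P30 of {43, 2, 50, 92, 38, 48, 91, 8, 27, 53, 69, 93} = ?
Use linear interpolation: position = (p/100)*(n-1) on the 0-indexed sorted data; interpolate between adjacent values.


Sorted: 2, 8, 27, 38, 43, 48, 50, 53, 69, 91, 92, 93
n = 12
Index = 30/100 * 11 = 3.3000
Lower = data[3] = 38, Upper = data[4] = 43
P30 = 38 + 0.3000*(5) = 39.5000

P30 = 39.5000


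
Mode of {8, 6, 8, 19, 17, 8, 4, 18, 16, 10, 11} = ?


Frequencies: 4:1, 6:1, 8:3, 10:1, 11:1, 16:1, 17:1, 18:1, 19:1
Max frequency = 3
Mode = 8

Mode = 8


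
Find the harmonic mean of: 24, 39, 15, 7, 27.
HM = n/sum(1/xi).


Sum of reciprocals = 1/24 + 1/39 + 1/15 + 1/7 + 1/27 = 0.313869
HM = 5/0.313869 = 15.9302

HM = 15.9302


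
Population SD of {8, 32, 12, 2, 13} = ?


Mean = 13.4000
Variance = 101.4400
SD = sqrt(101.4400) = 10.0717

SD = 10.0717


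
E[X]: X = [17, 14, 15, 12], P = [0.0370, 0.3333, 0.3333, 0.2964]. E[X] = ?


E[X] = 17*0.0370 + 14*0.3333 + 15*0.3333 + 12*0.2964
= 0.6290 + 4.6662 + 4.9995 + 3.5568
= 13.8515

E[X] = 13.8515


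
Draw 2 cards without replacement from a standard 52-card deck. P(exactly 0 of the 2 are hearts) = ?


Hypergeometric: P(X=0) = C(13,0)·C(39,2) / C(52,2)
= 1 × 741 / 1326
= 741/1326 = 0.5588

P = 0.5588


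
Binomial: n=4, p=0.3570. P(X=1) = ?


C(4,1) = 4
p^1 = 0.357000
(1-p)^3 = 0.265848
P = 4 * 0.357000 * 0.265848 = 0.3796

P(X=1) = 0.3796


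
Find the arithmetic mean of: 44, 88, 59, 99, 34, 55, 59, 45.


Sum = 44 + 88 + 59 + 99 + 34 + 55 + 59 + 45 = 483
n = 8
Mean = 483/8 = 60.3750

Mean = 60.3750


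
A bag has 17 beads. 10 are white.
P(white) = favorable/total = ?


P = 10/17 = 0.5882

P = 0.5882


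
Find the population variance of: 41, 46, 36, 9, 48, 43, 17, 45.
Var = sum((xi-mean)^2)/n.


Mean = 35.6250
Squared deviations: 28.8906, 107.6406, 0.1406, 708.8906, 153.1406, 54.3906, 346.8906, 87.8906
Sum = 1487.8750
Variance = 1487.8750/8 = 185.9844

Variance = 185.9844


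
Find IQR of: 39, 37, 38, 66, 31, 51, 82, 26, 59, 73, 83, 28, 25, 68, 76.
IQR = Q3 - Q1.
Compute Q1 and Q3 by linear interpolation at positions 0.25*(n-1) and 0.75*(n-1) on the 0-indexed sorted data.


Sorted: 25, 26, 28, 31, 37, 38, 39, 51, 59, 66, 68, 73, 76, 82, 83
Q1 (25th %ile) = 34.0000
Q3 (75th %ile) = 70.5000
IQR = 70.5000 - 34.0000 = 36.5000

IQR = 36.5000


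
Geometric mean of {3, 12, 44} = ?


Product = 3 × 12 × 44 = 1584
GM = 1584^(1/3) = 11.6570

GM = 11.6570


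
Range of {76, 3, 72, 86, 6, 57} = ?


Max = 86, Min = 3
Range = 86 - 3 = 83

Range = 83


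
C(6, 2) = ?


C(6,2) = 6!/(2! × 4!)
= 720/(2 × 24)
= 15

C(6,2) = 15


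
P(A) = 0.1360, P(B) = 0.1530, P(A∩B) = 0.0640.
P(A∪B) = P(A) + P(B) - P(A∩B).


P(A∪B) = 0.1360 + 0.1530 - 0.0640
= 0.2890 - 0.0640
= 0.2250

P(A∪B) = 0.2250


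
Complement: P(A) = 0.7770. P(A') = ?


P(not A) = 1 - 0.7770 = 0.2230

P(not A) = 0.2230


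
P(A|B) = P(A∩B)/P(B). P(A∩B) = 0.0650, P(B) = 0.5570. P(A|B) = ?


P(A|B) = 0.0650/0.5570 = 0.1167

P(A|B) = 0.1167


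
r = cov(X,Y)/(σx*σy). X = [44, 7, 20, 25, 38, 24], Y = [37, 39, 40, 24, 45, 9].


Mean X = 26.3333, Mean Y = 32.3333
SD X = 12.036980, SD Y = 12.242912
Cov = 19.722222
r = 19.722222/(12.036980*12.242912) = 0.1338

r = 0.1338


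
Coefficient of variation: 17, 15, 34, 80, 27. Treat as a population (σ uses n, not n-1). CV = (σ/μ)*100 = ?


Mean = 34.6000
SD = 23.7200
CV = (23.7200/34.6000)*100 = 68.5550%

CV = 68.5550%


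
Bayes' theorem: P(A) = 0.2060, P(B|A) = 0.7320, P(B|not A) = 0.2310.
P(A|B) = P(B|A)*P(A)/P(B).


P(B) = P(B|A)*P(A) + P(B|A')*P(A')
= 0.7320*0.2060 + 0.2310*0.7940
= 0.150792 + 0.183414 = 0.334206
P(A|B) = 0.150792/0.334206 = 0.4512

P(A|B) = 0.4512


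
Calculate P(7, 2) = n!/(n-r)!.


P(7,2) = 7!/5!
= 5040/120
= 42

P(7,2) = 42


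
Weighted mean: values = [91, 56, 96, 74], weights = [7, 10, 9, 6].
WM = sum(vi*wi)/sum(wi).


Numerator = 91*7 + 56*10 + 96*9 + 74*6 = 2505
Denominator = 7 + 10 + 9 + 6 = 32
WM = 2505/32 = 78.2812

WM = 78.2812


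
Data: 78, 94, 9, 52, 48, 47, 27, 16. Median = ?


Sorted: 9, 16, 27, 47, 48, 52, 78, 94
n = 8 (even)
Middle values: 47 and 48
Median = (47+48)/2 = 47.5000

Median = 47.5000


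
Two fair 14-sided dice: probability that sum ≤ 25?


Total outcomes = 14×14 = 196
Favorable (sum ≤ 25): 190
P = 190/196 = 0.9694

P = 0.9694


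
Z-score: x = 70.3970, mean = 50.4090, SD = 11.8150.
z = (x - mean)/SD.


z = (70.3970 - 50.4090)/11.8150
= 19.9880/11.8150
= 1.6917

z = 1.6917


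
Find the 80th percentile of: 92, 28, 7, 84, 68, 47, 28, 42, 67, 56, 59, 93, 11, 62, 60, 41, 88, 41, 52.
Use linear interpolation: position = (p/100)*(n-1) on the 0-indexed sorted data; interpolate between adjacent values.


Sorted: 7, 11, 28, 28, 41, 41, 42, 47, 52, 56, 59, 60, 62, 67, 68, 84, 88, 92, 93
n = 19
Index = 80/100 * 18 = 14.4000
Lower = data[14] = 68, Upper = data[15] = 84
P80 = 68 + 0.4000*(16) = 74.4000

P80 = 74.4000


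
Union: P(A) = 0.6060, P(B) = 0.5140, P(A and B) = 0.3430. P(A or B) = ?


P(A∪B) = 0.6060 + 0.5140 - 0.3430
= 1.1200 - 0.3430
= 0.7770

P(A∪B) = 0.7770


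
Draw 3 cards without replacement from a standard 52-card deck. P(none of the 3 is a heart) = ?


P(no hearts) = (39/52) × (38/51) × (37/50)
= 0.4135

P = 0.4135


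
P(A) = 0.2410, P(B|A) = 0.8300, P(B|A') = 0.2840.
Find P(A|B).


P(B) = P(B|A)*P(A) + P(B|A')*P(A')
= 0.8300*0.2410 + 0.2840*0.7590
= 0.200030 + 0.215556 = 0.415586
P(A|B) = 0.200030/0.415586 = 0.4813

P(A|B) = 0.4813


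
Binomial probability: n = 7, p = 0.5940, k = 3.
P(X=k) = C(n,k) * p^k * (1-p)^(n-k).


C(7,3) = 35
p^3 = 0.209585
(1-p)^4 = 0.027171
P = 35 * 0.209585 * 0.027171 = 0.1993

P(X=3) = 0.1993


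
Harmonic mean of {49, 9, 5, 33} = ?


Sum of reciprocals = 1/49 + 1/9 + 1/5 + 1/33 = 0.361822
HM = 4/0.361822 = 11.0552

HM = 11.0552


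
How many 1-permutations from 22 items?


P(22,1) = 22!/21!
= 1124000727777607680000/51090942171709440000
= 22

P(22,1) = 22


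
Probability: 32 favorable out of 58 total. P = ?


P = 32/58 = 0.5517

P = 0.5517


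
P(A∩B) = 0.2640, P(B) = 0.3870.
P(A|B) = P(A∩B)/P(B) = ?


P(A|B) = 0.2640/0.3870 = 0.6822

P(A|B) = 0.6822


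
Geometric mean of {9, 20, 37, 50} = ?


Product = 9 × 20 × 37 × 50 = 333000
GM = 333000^(1/4) = 24.0221

GM = 24.0221


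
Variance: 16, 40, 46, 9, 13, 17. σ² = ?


Mean = 23.5000
Squared deviations: 56.2500, 272.2500, 506.2500, 210.2500, 110.2500, 42.2500
Sum = 1197.5000
Variance = 1197.5000/6 = 199.5833

Variance = 199.5833


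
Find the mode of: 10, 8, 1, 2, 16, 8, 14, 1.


Frequencies: 1:2, 2:1, 8:2, 10:1, 14:1, 16:1
Max frequency = 2
Mode = 1, 8

Mode = 1, 8


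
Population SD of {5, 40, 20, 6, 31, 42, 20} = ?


Mean = 23.4286
Variance = 191.9592
SD = sqrt(191.9592) = 13.8549

SD = 13.8549


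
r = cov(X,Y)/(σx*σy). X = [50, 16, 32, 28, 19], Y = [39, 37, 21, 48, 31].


Mean X = 29.0000, Mean Y = 35.2000
SD X = 12.000000, SD Y = 8.953212
Cov = 8.600000
r = 8.600000/(12.000000*8.953212) = 0.0800

r = 0.0800


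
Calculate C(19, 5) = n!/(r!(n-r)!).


C(19,5) = 19!/(5! × 14!)
= 121645100408832000/(120 × 87178291200)
= 11628

C(19,5) = 11628


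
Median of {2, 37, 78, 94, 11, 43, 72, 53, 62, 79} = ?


Sorted: 2, 11, 37, 43, 53, 62, 72, 78, 79, 94
n = 10 (even)
Middle values: 53 and 62
Median = (53+62)/2 = 57.5000

Median = 57.5000


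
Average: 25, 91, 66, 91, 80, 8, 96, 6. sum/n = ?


Sum = 25 + 91 + 66 + 91 + 80 + 8 + 96 + 6 = 463
n = 8
Mean = 463/8 = 57.8750

Mean = 57.8750


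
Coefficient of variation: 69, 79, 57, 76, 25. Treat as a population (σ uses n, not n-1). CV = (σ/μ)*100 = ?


Mean = 61.2000
SD = 19.6204
CV = (19.6204/61.2000)*100 = 32.0595%

CV = 32.0595%


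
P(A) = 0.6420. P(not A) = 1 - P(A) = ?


P(not A) = 1 - 0.6420 = 0.3580

P(not A) = 0.3580


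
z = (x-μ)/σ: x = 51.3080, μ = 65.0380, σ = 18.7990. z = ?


z = (51.3080 - 65.0380)/18.7990
= -13.7300/18.7990
= -0.7304

z = -0.7304


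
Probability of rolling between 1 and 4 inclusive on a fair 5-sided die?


Favorable outcomes (1 ≤ roll ≤ 4): 4
Total outcomes = 5
P = 4/5 = 0.8000

P = 0.8000


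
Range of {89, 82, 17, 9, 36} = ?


Max = 89, Min = 9
Range = 89 - 9 = 80

Range = 80


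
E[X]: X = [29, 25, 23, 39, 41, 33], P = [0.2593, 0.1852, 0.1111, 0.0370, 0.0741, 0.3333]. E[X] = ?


E[X] = 29*0.2593 + 25*0.1852 + 23*0.1111 + 39*0.0370 + 41*0.0741 + 33*0.3333
= 7.5197 + 4.6300 + 2.5553 + 1.4430 + 3.0381 + 10.9989
= 30.1850

E[X] = 30.1850


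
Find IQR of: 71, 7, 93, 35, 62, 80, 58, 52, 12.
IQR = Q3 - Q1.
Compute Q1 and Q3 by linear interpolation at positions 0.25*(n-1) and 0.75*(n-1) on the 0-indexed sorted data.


Sorted: 7, 12, 35, 52, 58, 62, 71, 80, 93
Q1 (25th %ile) = 35.0000
Q3 (75th %ile) = 71.0000
IQR = 71.0000 - 35.0000 = 36.0000

IQR = 36.0000


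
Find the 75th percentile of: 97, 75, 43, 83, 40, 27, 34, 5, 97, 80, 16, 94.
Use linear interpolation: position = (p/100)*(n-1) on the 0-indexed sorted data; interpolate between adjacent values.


Sorted: 5, 16, 27, 34, 40, 43, 75, 80, 83, 94, 97, 97
n = 12
Index = 75/100 * 11 = 8.2500
Lower = data[8] = 83, Upper = data[9] = 94
P75 = 83 + 0.2500*(11) = 85.7500

P75 = 85.7500


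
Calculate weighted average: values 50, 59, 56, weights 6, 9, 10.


Numerator = 50*6 + 59*9 + 56*10 = 1391
Denominator = 6 + 9 + 10 = 25
WM = 1391/25 = 55.6400

WM = 55.6400


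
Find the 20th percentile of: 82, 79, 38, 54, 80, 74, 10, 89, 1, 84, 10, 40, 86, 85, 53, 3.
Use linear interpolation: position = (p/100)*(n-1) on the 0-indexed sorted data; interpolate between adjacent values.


Sorted: 1, 3, 10, 10, 38, 40, 53, 54, 74, 79, 80, 82, 84, 85, 86, 89
n = 16
Index = 20/100 * 15 = 3.0000
Lower = data[3] = 10, Upper = data[4] = 38
P20 = 10 + 0*(28) = 10.0000

P20 = 10.0000


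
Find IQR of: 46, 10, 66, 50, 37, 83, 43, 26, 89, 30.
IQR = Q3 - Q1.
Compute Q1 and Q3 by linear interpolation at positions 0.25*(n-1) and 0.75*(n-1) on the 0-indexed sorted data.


Sorted: 10, 26, 30, 37, 43, 46, 50, 66, 83, 89
Q1 (25th %ile) = 31.7500
Q3 (75th %ile) = 62.0000
IQR = 62.0000 - 31.7500 = 30.2500

IQR = 30.2500
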